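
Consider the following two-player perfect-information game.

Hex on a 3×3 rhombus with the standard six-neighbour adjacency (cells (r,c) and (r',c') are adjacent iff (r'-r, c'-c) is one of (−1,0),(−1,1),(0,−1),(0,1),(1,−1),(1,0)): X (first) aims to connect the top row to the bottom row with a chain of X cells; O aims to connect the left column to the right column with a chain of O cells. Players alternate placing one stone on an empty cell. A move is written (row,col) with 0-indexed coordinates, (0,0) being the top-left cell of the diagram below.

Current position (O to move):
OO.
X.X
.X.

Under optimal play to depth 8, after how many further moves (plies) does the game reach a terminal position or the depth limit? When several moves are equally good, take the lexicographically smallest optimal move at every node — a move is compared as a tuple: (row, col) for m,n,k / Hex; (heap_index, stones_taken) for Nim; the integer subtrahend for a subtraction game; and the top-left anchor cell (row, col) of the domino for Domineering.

[OO./X.X/.X.] O move#1: (0,2):+1/OOO/X.X/.X.*, (1,1):-1/OO./XOX/.X., (2,0):-1/OO./X.X/OX., (2,2):-1/OO./X.X/.XO
[OOO/X.X/.X.] end (terminal -1, X#2); searched OO./X.X/.X. to 8

PV length from [OO./X.X/.X.]: 1 ply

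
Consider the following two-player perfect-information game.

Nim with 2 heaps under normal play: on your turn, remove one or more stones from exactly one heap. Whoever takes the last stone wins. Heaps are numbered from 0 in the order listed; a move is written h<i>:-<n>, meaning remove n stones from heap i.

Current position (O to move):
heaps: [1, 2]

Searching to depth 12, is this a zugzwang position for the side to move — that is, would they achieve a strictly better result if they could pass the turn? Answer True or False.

zugzwang((1,2), O) = False

p1 O@[(1,2)]: h0:-1[(0,2)]-1 h1:-1[(1,1)]+1* h1:-2[(1,0)]-1
p2 X@[(1,1)]: h0:-1[(0,1)]-1* h1:-1[(1,0)]-1
p3 O@[(0,1)]: h1:-1[(0,0)]+1*
p4 X@[(0,0)] terminal -1; root [(1,2)] d12
suppose O passes — search the same position with X to move:
pass> p1 X@[(1,2)]: h0:-1[(0,2)]-1 h1:-1[(1,1)]+1* h1:-2[(1,0)]-1
pass> p2 O@[(1,1)]: h0:-1[(0,1)]-1* h1:-1[(1,0)]-1
pass> p3 X@[(0,1)]: h1:-1[(0,0)]+1*
pass> p4 O@[(0,0)] terminal -1; root [(1,2)] d12
for O: play +1, pass -1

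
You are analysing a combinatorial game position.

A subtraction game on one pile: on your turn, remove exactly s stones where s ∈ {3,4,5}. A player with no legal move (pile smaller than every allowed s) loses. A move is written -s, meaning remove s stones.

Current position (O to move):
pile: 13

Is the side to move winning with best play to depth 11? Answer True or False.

O winning at [13]: True

p1 O@[13]: -3[10]+1* -4[9]+1 -5[8]+1
p2 X@[10]: -3[7]-1* -4[6]-1 -5[5]-1
p3 O@[7]: -3[4]-1 -4[3]-1 -5[2]+1*
p4 X@[2] terminal -1; root [13] d11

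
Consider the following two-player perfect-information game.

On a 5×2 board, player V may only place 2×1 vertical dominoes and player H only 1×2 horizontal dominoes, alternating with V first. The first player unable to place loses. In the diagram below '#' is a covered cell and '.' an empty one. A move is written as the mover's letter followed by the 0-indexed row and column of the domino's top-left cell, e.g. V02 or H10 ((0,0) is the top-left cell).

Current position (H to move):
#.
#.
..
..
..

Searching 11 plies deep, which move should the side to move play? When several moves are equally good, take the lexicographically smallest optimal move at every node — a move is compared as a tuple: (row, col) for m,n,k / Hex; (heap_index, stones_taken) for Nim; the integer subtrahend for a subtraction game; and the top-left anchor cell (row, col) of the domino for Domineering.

H's best at [#./#./../../..]: H30

[#./#./../../..] H move#1: H20:-1/#./#./##/../.., H30:+1/#./#./../##/..*, H40:-1/#./#./../../##
[#./#./../##/..] V move#2: V01:-1/##/##/../##/..*, V11:-1/#./##/.#/##/..
[##/##/../##/..] H move#3: H20:+1/##/##/##/##/..*, H40:+1/##/##/../##/##
[##/##/##/##/..] end (terminal -1, V#4); searched #./#./../../.. to 11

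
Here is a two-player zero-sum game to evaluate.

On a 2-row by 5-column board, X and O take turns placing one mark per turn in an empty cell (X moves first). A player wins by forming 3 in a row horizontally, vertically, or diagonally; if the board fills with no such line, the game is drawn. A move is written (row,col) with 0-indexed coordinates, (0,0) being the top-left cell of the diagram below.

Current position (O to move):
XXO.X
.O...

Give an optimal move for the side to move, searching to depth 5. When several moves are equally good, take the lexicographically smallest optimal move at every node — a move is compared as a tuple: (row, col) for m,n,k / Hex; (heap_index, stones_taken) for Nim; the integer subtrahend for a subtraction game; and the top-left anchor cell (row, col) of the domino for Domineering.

[XXO.X/.O...] O move#1: (0,3):+0/XXOOX/.O..., (1,0):+0/XXO.X/OO..., (1,2):+1/XXO.X/.OO..*, (1,3):+0/XXO.X/.O.O., (1,4):+0/XXO.X/.O..O
[XXO.X/.OO..] X move#2: (0,3):-1/XXOXX/.OO..*, (1,0):-1/XXO.X/XOO.., (1,3):-1/XXO.X/.OOX., (1,4):-1/XXO.X/.OO.X
[XXOXX/.OO..] O move#3: (1,0):+1/XXOXX/OOO..*, (1,3):+1/XXOXX/.OOO., (1,4):+1/XXOXX/.OO.O
[XXOXX/OOO..] end (terminal -1, X#4); searched XXO.X/.O... to 5

O's best at [XXO.X/.O...]: (1,2)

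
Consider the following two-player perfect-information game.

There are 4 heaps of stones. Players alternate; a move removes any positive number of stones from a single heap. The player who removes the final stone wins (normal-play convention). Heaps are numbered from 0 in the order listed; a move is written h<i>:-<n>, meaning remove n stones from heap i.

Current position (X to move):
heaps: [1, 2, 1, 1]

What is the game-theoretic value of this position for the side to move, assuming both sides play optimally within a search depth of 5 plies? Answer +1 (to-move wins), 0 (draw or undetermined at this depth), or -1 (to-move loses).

ply 1, X at (1,2,1,1) | h0:-1=-1→(0,2,1,1); h1:-1=+1→(1,1,1,1)*; h1:-2=-1→(1,0,1,1); h2:-1=-1→(1,2,0,1); h3:-1=-1→(1,2,1,0)
ply 2, O at (1,1,1,1) | h0:-1=-1→(0,1,1,1)*; h1:-1=-1→(1,0,1,1); h2:-1=-1→(1,1,0,1); h3:-1=-1→(1,1,1,0)
ply 3, X at (0,1,1,1) | h1:-1=+1→(0,0,1,1)*; h2:-1=+1→(0,1,0,1); h3:-1=+1→(0,1,1,0)
ply 4, O at (0,0,1,1) | h2:-1=-1→(0,0,0,1)*; h3:-1=-1→(0,0,1,0)
ply 5, X at (0,0,0,1) | h3:-1=+1→(0,0,0,0)*
ply 6: (0,0,0,0) is terminal -1 (O); from (1,2,1,1) depth 5

value((1,2,1,1), X) = +1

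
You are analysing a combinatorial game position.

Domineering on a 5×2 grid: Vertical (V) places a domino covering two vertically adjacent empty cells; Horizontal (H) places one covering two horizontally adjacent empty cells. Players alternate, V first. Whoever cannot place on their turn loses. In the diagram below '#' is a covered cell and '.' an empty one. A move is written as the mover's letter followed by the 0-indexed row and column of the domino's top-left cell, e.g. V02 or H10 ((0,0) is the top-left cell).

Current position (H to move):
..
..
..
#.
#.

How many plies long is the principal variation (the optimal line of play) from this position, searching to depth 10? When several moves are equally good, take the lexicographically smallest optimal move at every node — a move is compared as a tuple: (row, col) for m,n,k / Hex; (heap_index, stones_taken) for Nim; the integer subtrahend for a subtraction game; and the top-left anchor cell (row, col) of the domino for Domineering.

PV length from [../../../#./#.]: 3 plies

ply 1, H at ../../../#./#. | H00=-1→##/../../#./#.; H10=+1→../##/../#./#.*; H20=-1→../../##/#./#.
ply 2, V at ../##/../#./#. | V21=-1→../##/.#/##/#.*; V31=-1→../##/../##/##
ply 3, H at ../##/.#/##/#. | H00=+1→##/##/.#/##/#.*
ply 4: ##/##/.#/##/#. is terminal -1 (V); from ../../../#./#. depth 10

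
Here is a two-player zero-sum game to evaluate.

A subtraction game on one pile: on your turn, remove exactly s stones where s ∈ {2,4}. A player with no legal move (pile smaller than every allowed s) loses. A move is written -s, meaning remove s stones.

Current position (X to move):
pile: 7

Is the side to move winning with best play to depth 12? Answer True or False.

X winning at [7]: False

ply 1, X at 7 | -2=-1→5*; -4=-1→3
ply 2, O at 5 | -2=-1→3; -4=+1→1*
ply 3: 1 is terminal -1 (X); from 7 depth 12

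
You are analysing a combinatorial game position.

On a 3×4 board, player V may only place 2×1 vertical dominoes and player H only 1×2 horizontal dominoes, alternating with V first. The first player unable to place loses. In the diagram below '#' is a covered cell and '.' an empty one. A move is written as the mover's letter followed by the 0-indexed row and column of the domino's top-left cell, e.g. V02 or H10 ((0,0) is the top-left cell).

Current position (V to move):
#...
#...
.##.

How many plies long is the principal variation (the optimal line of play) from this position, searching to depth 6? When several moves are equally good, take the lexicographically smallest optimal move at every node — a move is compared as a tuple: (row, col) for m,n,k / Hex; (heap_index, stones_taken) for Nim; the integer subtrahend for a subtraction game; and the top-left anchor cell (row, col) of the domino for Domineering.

ply 1, V at #.../#.../.##. | V01=-1→##../##../.##.; V02=+1→#.#./#.#./.##.*; V03=-1→#..#/#..#/.##.; V13=-1→#.../#..#/.###
ply 2: #.#./#.#./.##. is terminal -1 (H); from #.../#.../.##. depth 6

PV length from [#.../#.../.##.]: 1 ply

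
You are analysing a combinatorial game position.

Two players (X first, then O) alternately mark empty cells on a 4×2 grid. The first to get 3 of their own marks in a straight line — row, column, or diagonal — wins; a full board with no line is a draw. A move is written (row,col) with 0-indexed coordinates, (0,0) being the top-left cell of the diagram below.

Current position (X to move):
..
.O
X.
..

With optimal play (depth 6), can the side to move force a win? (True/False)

p1 X@[../.O/X./..]: (0,0)[X./.O/X./..]+0 (0,1)[.X/.O/X./..]+0 (1,0)[../XO/X./..]+1* (2,1)[../.O/XX/..]+0 (3,0)[../.O/X./X.]+0 (3,1)[../.O/X./.X]+0
p2 O@[../XO/X./..]: (0,0)[O./XO/X./..]-1* (0,1)[.O/XO/X./..]-1 (2,1)[../XO/XO/..]-1 (3,0)[../XO/X./O.]-1 (3,1)[../XO/X./.O]-1
p3 X@[O./XO/X./..]: (0,1)[OX/XO/X./..]+0 (2,1)[O./XO/XX/..]+0 (3,0)[O./XO/X./X.]+1* (3,1)[O./XO/X./.X]+0
p4 O@[O./XO/X./X.] terminal -1; root [../.O/X./..] d6

X winning at [../.O/X./..]: True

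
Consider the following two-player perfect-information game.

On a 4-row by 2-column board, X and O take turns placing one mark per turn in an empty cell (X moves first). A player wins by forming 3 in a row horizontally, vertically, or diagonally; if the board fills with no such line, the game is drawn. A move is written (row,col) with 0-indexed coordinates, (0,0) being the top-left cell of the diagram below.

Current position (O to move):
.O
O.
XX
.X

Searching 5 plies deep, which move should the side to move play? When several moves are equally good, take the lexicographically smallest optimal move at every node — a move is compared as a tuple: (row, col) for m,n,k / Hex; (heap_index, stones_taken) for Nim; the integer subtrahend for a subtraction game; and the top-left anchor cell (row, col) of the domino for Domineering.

[.O/O./XX/.X] O move#1: (0,0):-1/OO/O./XX/.X, (1,1):+0/.O/OO/XX/.X*, (3,0):-1/.O/O./XX/OX
[.O/OO/XX/.X] X move#2: (0,0):+0/XO/OO/XX/.X*, (3,0):+0/.O/OO/XX/XX
[XO/OO/XX/.X] O move#3: (3,0):+0/XO/OO/XX/OX*
[XO/OO/XX/OX] end (terminal +0, X#4); searched .O/O./XX/.X to 5

O's best at [.O/O./XX/.X]: (1,1)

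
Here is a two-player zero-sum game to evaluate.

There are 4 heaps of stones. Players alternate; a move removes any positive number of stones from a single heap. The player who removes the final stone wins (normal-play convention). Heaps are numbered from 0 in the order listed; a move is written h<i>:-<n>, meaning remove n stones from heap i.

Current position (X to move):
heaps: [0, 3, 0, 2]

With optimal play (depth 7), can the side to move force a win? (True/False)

[(0,3,0,2)] X move#1: h1:-1:+1/(0,2,0,2)*, h1:-2:-1/(0,1,0,2), h1:-3:-1/(0,0,0,2), h3:-1:-1/(0,3,0,1), h3:-2:-1/(0,3,0,0)
[(0,2,0,2)] O move#2: h1:-1:-1/(0,1,0,2)*, h1:-2:-1/(0,0,0,2), h3:-1:-1/(0,2,0,1), h3:-2:-1/(0,2,0,0)
[(0,1,0,2)] X move#3: h1:-1:-1/(0,0,0,2), h3:-1:+1/(0,1,0,1)*, h3:-2:-1/(0,1,0,0)
[(0,1,0,1)] O move#4: h1:-1:-1/(0,0,0,1)*, h3:-1:-1/(0,1,0,0)
[(0,0,0,1)] X move#5: h3:-1:+1/(0,0,0,0)*
[(0,0,0,0)] end (terminal -1, O#6); searched (0,3,0,2) to 7

X winning at [(0,3,0,2)]: True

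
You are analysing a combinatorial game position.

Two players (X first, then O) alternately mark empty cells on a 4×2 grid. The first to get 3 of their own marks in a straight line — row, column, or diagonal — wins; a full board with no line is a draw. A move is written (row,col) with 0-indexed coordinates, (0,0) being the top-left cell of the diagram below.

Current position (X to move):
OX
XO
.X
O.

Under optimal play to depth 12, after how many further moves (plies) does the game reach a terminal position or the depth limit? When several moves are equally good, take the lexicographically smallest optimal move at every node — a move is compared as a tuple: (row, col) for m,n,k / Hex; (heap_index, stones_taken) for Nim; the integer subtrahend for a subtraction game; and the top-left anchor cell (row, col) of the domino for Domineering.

PV length from [OX/XO/.X/O.]: 2 plies

ply 1, X at OX/XO/.X/O. | (2,0)=+0→OX/XO/XX/O.*; (3,1)=+0→OX/XO/.X/OX
ply 2, O at OX/XO/XX/O. | (3,1)=+0→OX/XO/XX/OO*
ply 3: OX/XO/XX/OO is terminal +0 (X); from OX/XO/.X/O. depth 12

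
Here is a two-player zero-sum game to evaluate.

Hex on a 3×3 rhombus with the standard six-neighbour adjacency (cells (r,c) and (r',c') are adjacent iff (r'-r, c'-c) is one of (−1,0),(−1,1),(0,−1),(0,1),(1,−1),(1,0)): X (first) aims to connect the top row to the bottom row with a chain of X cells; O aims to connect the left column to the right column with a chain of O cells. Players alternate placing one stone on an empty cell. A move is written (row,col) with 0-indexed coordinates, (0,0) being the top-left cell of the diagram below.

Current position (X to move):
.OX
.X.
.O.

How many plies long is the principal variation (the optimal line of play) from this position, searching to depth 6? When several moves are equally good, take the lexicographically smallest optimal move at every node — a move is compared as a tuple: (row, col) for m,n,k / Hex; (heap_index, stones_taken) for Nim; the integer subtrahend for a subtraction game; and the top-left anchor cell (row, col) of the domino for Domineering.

PV length from [.OX/.X./.O.]: 5 plies

p1 X@[.OX/.X./.O.]: (0,0)[XOX/.X./.O.]-1 (1,0)[.OX/XX./.O.]-1 (1,2)[.OX/.XX/.O.]+1* (2,0)[.OX/.X./XO.]+1 (2,2)[.OX/.X./.OX]+1
p2 O@[.OX/.XX/.O.]: (0,0)[OOX/.XX/.O.]-1* (1,0)[.OX/OXX/.O.]-1 (2,0)[.OX/.XX/OO.]-1 (2,2)[.OX/.XX/.OO]-1
p3 X@[OOX/.XX/.O.]: (1,0)[OOX/XXX/.O.]+1* (2,0)[OOX/.XX/XO.]+1 (2,2)[OOX/.XX/.OX]+1
p4 O@[OOX/XXX/.O.]: (2,0)[OOX/XXX/OO.]-1* (2,2)[OOX/XXX/.OO]-1
p5 X@[OOX/XXX/OO.]: (2,2)[OOX/XXX/OOX]+1*
p6 O@[OOX/XXX/OOX] terminal -1; root [.OX/.X./.O.] d6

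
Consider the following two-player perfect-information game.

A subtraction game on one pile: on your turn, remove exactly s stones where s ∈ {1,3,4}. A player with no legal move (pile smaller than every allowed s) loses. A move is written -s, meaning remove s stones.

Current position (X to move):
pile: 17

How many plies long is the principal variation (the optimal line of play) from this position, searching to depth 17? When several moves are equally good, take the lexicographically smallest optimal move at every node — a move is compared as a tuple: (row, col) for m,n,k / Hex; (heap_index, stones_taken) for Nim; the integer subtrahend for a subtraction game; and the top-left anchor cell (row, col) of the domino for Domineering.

p1 X@[17]: -1[16]+1* -3[14]+1 -4[13]-1
p2 O@[16]: -1[15]-1* -3[13]-1 -4[12]-1
p3 X@[15]: -1[14]+1* -3[12]-1 -4[11]-1
p4 O@[14]: -1[13]-1* -3[11]-1 -4[10]-1
p5 X@[13]: -1[12]-1 -3[10]-1 -4[9]+1*
p6 O@[9]: -1[8]-1* -3[6]-1 -4[5]-1
p7 X@[8]: -1[7]+1* -3[5]-1 -4[4]-1
p8 O@[7]: -1[6]-1* -3[4]-1 -4[3]-1
p9 X@[6]: -1[5]-1 -3[3]-1 -4[2]+1*
p10 O@[2]: -1[1]-1*
p11 X@[1]: -1[0]+1*
p12 O@[0] terminal -1; root [17] d17

PV length from [17]: 11 plies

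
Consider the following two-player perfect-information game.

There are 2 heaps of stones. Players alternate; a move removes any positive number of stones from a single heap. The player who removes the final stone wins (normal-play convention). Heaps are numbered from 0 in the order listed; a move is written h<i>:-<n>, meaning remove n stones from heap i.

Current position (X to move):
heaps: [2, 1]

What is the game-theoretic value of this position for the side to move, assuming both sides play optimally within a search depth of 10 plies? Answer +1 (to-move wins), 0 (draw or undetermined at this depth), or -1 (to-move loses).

value((2,1), X) = +1

ply 1, X at (2,1) | h0:-1=+1→(1,1)*; h0:-2=-1→(0,1); h1:-1=-1→(2,0)
ply 2, O at (1,1) | h0:-1=-1→(0,1)*; h1:-1=-1→(1,0)
ply 3, X at (0,1) | h1:-1=+1→(0,0)*
ply 4: (0,0) is terminal -1 (O); from (2,1) depth 10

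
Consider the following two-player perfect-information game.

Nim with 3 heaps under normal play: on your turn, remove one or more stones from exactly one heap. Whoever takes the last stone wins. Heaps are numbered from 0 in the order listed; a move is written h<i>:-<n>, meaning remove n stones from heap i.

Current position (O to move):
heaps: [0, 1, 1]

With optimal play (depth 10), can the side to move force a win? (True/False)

O winning at [(0,1,1)]: False

p1 O@[(0,1,1)]: h1:-1[(0,0,1)]-1* h2:-1[(0,1,0)]-1
p2 X@[(0,0,1)]: h2:-1[(0,0,0)]+1*
p3 O@[(0,0,0)] terminal -1; root [(0,1,1)] d10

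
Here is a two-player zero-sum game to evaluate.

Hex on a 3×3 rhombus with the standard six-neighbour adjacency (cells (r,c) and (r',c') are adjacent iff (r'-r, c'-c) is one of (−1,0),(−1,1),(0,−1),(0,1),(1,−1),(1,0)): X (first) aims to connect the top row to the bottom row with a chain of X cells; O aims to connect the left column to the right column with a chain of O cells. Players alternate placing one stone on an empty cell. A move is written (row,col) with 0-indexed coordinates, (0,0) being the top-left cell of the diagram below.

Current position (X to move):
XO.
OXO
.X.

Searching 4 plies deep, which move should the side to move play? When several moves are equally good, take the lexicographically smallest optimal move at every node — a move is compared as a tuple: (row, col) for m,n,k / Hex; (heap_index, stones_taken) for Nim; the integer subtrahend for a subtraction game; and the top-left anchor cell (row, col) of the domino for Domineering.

ply 1, X at XO./OXO/.X. | (0,2)=+1→XOX/OXO/.X.*; (2,0)=-1→XO./OXO/XX.; (2,2)=-1→XO./OXO/.XX
ply 2: XOX/OXO/.X. is terminal -1 (O); from XO./OXO/.X. depth 4

X's best at [XO./OXO/.X.]: (0,2)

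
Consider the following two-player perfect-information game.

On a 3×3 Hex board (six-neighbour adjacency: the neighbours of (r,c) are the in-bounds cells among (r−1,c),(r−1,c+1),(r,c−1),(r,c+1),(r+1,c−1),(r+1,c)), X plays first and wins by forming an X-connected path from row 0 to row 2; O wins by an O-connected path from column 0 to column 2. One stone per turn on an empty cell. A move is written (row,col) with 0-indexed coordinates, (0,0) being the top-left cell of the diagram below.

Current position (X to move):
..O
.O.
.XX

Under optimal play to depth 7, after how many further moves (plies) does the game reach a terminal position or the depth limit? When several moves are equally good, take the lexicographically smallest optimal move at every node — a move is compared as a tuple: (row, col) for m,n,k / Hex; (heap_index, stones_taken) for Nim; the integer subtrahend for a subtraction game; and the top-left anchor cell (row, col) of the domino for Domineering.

ply 1, X at ..O/.O./.XX | (0,0)=-1→X.O/.O./.XX*; (0,1)=-1→.XO/.O./.XX; (1,0)=-1→..O/XO./.XX; (1,2)=-1→..O/.OX/.XX; (2,0)=-1→..O/.O./XXX
ply 2, O at X.O/.O./.XX | (0,1)=+1→XOO/.O./.XX*; (1,0)=+1→X.O/OO./.XX; (1,2)=+1→X.O/.OO/.XX; (2,0)=+1→X.O/.O./OXX
ply 3, X at XOO/.O./.XX | (1,0)=-1→XOO/XO./.XX*; (1,2)=-1→XOO/.OX/.XX; (2,0)=-1→XOO/.O./XXX
ply 4, O at XOO/XO./.XX | (1,2)=-1→XOO/XOO/.XX; (2,0)=+1→XOO/XO./OXX*
ply 5: XOO/XO./OXX is terminal -1 (X); from ..O/.O./.XX depth 7

PV length from [..O/.O./.XX]: 4 plies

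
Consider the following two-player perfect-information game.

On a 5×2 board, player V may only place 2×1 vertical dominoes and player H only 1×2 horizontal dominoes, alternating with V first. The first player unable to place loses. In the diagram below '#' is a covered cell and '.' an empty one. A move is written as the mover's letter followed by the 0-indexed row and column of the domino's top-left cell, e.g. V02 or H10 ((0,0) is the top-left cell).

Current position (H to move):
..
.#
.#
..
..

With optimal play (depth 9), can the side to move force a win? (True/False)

ply 1, H at ../.#/.#/../.. | H00=-1→##/.#/.#/../..; H30=+1→../.#/.#/##/..*; H40=+1→../.#/.#/../##
ply 2, V at ../.#/.#/##/.. | V00=-1→#./##/.#/##/..*; V10=-1→../##/##/##/..
ply 3, H at #./##/.#/##/.. | H40=+1→#./##/.#/##/##*
ply 4: #./##/.#/##/## is terminal -1 (V); from ../.#/.#/../.. depth 9

H winning at [../.#/.#/../..]: True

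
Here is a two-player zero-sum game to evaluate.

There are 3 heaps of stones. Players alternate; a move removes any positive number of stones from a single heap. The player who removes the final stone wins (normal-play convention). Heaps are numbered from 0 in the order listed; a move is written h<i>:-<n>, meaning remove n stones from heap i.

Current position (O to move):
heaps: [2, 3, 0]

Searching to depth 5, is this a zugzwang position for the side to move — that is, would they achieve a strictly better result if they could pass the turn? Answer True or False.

zugzwang((2,3,0), O) = False

[(2,3,0)] O move#1: h0:-1:-1/(1,3,0), h0:-2:-1/(0,3,0), h1:-1:+1/(2,2,0)*, h1:-2:-1/(2,1,0), h1:-3:-1/(2,0,0)
[(2,2,0)] X move#2: h0:-1:-1/(1,2,0)*, h0:-2:-1/(0,2,0), h1:-1:-1/(2,1,0), h1:-2:-1/(2,0,0)
[(1,2,0)] O move#3: h0:-1:-1/(0,2,0), h1:-1:+1/(1,1,0)*, h1:-2:-1/(1,0,0)
[(1,1,0)] X move#4: h0:-1:-1/(0,1,0)*, h1:-1:-1/(1,0,0)
[(0,1,0)] O move#5: h1:-1:+1/(0,0,0)*
[(0,0,0)] end (terminal -1, X#6); searched (2,3,0) to 5
pass branch (X moves first from the same position):
  | [(2,3,0)] X move#1: h0:-1:-1/(1,3,0), h0:-2:-1/(0,3,0), h1:-1:+1/(2,2,0)*, h1:-2:-1/(2,1,0), h1:-3:-1/(2,0,0)
  | [(2,2,0)] O move#2: h0:-1:-1/(1,2,0)*, h0:-2:-1/(0,2,0), h1:-1:-1/(2,1,0), h1:-2:-1/(2,0,0)
  | [(1,2,0)] X move#3: h0:-1:-1/(0,2,0), h1:-1:+1/(1,1,0)*, h1:-2:-1/(1,0,0)
  | [(1,1,0)] O move#4: h0:-1:-1/(0,1,0)*, h1:-1:-1/(1,0,0)
  | [(0,1,0)] X move#5: h1:-1:+1/(0,0,0)*
  | [(0,0,0)] end (terminal -1, O#6); searched (2,3,0) to 5
O moving scores +1; O passing scores -1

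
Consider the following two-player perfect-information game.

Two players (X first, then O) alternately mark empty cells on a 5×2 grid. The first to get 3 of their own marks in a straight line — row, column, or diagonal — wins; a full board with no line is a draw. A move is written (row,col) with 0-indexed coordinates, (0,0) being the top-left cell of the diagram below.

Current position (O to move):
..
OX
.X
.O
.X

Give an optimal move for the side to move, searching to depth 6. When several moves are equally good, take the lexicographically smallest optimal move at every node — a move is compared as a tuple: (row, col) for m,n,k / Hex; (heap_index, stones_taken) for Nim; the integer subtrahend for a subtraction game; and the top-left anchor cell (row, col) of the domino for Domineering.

O's best at [../OX/.X/.O/.X]: (0,1)

p1 O@[../OX/.X/.O/.X]: (0,0)[O./OX/.X/.O/.X]-1 (0,1)[.O/OX/.X/.O/.X]+0* (2,0)[../OX/OX/.O/.X]-1 (3,0)[../OX/.X/OO/.X]-1 (4,0)[../OX/.X/.O/OX]-1
p2 X@[.O/OX/.X/.O/.X]: (0,0)[XO/OX/.X/.O/.X]+0* (2,0)[.O/OX/XX/.O/.X]+0 (3,0)[.O/OX/.X/XO/.X]+0 (4,0)[.O/OX/.X/.O/XX]-1
p3 O@[XO/OX/.X/.O/.X]: (2,0)[XO/OX/OX/.O/.X]+0* (3,0)[XO/OX/.X/OO/.X]+0 (4,0)[XO/OX/.X/.O/OX]+0
p4 X@[XO/OX/OX/.O/.X]: (3,0)[XO/OX/OX/XO/.X]+0* (4,0)[XO/OX/OX/.O/XX]-1
p5 O@[XO/OX/OX/XO/.X]: (4,0)[XO/OX/OX/XO/OX]+0*
p6 X@[XO/OX/OX/XO/OX] terminal +0; root [../OX/.X/.O/.X] d6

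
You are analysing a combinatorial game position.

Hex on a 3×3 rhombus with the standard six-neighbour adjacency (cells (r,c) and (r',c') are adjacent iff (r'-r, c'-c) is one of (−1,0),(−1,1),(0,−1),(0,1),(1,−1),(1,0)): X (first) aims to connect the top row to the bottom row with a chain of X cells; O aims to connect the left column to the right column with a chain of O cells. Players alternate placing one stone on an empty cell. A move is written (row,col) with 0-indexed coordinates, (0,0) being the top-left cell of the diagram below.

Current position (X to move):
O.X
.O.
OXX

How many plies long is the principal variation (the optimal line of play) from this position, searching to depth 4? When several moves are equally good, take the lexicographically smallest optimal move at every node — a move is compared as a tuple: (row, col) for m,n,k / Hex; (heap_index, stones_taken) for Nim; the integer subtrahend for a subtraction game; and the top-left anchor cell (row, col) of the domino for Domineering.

ply 1, X at O.X/.O./OXX | (0,1)=-1→OXX/.O./OXX; (1,0)=-1→O.X/XO./OXX; (1,2)=+1→O.X/.OX/OXX*
ply 2: O.X/.OX/OXX is terminal -1 (O); from O.X/.O./OXX depth 4

PV length from [O.X/.O./OXX]: 1 ply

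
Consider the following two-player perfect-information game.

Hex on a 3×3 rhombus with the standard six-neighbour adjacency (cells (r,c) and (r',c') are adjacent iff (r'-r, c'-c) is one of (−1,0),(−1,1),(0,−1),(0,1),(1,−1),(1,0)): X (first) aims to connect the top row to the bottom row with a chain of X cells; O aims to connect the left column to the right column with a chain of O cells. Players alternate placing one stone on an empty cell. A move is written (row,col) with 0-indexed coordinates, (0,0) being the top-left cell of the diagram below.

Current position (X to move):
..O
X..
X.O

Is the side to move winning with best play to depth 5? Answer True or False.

p1 X@[..O/X../X.O]: (0,0)[X.O/X../X.O]+1* (0,1)[.XO/X../X.O]+1 (1,1)[..O/XX./X.O]+1 (1,2)[..O/X.X/X.O]+1 (2,1)[..O/X../XXO]+1
p2 O@[X.O/X../X.O] terminal -1; root [..O/X../X.O] d5

X winning at [..O/X../X.O]: True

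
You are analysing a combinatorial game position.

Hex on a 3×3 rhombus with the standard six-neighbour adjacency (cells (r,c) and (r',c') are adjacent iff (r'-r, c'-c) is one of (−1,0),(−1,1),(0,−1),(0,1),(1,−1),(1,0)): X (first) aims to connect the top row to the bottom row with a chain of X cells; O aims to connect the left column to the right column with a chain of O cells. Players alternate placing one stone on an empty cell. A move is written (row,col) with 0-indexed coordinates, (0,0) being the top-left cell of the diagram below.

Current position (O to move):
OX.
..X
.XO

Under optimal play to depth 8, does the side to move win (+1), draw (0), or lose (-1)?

value(OX./..X/.XO, O) = -1

p1 O@[OX./..X/.XO]: (0,2)[OXO/..X/.XO]-1* (1,0)[OX./O.X/.XO]-1 (1,1)[OX./.OX/.XO]-1 (2,0)[OX./..X/OXO]-1
p2 X@[OXO/..X/.XO]: (1,0)[OXO/X.X/.XO]+1* (1,1)[OXO/.XX/.XO]+1 (2,0)[OXO/..X/XXO]+1
p3 O@[OXO/X.X/.XO]: (1,1)[OXO/XOX/.XO]-1* (2,0)[OXO/X.X/OXO]-1
p4 X@[OXO/XOX/.XO]: (2,0)[OXO/XOX/XXO]+1*
p5 O@[OXO/XOX/XXO] terminal -1; root [OX./..X/.XO] d8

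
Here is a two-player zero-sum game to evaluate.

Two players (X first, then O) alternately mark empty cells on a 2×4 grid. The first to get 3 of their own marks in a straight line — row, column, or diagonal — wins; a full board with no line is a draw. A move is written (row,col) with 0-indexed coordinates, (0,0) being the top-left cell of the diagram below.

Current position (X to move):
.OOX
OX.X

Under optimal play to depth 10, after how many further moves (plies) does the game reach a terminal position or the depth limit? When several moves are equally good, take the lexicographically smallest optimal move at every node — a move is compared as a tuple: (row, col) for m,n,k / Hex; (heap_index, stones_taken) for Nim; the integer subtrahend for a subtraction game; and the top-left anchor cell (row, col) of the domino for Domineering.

PV length from [.OOX/OX.X]: 1 ply

p1 X@[.OOX/OX.X]: (0,0)[XOOX/OX.X]+0 (1,2)[.OOX/OXXX]+1*
p2 O@[.OOX/OXXX] terminal -1; root [.OOX/OX.X] d10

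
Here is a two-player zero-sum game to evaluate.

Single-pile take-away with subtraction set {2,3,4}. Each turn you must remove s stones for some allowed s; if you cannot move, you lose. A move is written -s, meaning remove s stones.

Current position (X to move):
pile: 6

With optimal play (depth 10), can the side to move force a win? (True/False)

ply 1, X at 6 | -2=-1→4*; -3=-1→3; -4=-1→2
ply 2, O at 4 | -2=-1→2; -3=+1→1*; -4=+1→0
ply 3: 1 is terminal -1 (X); from 6 depth 10

X winning at [6]: False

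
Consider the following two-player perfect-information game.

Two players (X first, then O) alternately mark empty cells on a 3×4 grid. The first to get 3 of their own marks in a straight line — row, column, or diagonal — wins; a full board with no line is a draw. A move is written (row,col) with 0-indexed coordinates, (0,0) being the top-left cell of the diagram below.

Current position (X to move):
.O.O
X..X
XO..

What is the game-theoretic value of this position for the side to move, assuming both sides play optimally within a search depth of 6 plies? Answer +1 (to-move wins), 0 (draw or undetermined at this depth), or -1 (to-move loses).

value(.O.O/X..X/XO.., X) = +1

p1 X@[.O.O/X..X/XO..]: (0,0)[XO.O/X..X/XO..]+1* (0,2)[.OXO/X..X/XO..]-1 (1,1)[.O.O/XX.X/XO..]-1 (1,2)[.O.O/X.XX/XO..]-1 (2,2)[.O.O/X..X/XOX.]-1 (2,3)[.O.O/X..X/XO.X]-1
p2 O@[XO.O/X..X/XO..] terminal -1; root [.O.O/X..X/XO..] d6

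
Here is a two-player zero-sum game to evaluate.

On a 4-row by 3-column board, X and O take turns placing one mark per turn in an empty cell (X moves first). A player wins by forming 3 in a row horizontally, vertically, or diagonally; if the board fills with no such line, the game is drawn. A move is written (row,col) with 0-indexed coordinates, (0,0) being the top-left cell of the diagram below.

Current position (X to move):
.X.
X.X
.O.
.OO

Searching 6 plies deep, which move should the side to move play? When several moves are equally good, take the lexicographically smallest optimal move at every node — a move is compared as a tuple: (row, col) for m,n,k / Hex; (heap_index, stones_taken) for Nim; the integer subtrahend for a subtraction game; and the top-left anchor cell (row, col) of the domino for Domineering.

X's best at [.X./X.X/.O./.OO]: (1,1)

[.X./X.X/.O./.OO] X move#1: (0,0):-1/XX./X.X/.O./.OO, (0,2):-1/.XX/X.X/.O./.OO, (1,1):+1/.X./XXX/.O./.OO*, (2,0):-1/.X./X.X/XO./.OO, (2,2):-1/.X./X.X/.OX/.OO, (3,0):-1/.X./X.X/.O./XOO
[.X./XXX/.O./.OO] end (terminal -1, O#2); searched .X./X.X/.O./.OO to 6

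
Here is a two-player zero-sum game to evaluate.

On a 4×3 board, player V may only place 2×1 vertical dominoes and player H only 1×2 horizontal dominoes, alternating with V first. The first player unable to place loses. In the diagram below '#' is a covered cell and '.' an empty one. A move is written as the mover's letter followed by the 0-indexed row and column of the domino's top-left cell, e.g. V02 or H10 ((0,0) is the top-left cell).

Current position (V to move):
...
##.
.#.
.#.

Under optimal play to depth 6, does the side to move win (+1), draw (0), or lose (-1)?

value(.../##./.#./.#., V) = +1

[.../##./.#./.#.] V move#1: V02:+1/..#/###/.#./.#.*, V12:+1/.../###/.##/.#., V20:+1/.../##./##./##., V22:+1/.../##./.##/.##
[..#/###/.#./.#.] H move#2: H00:-1/###/###/.#./.#.*
[###/###/.#./.#.] V move#3: V20:+1/###/###/##./##.*, V22:+1/###/###/.##/.##
[###/###/##./##.] end (terminal -1, H#4); searched .../##./.#./.#. to 6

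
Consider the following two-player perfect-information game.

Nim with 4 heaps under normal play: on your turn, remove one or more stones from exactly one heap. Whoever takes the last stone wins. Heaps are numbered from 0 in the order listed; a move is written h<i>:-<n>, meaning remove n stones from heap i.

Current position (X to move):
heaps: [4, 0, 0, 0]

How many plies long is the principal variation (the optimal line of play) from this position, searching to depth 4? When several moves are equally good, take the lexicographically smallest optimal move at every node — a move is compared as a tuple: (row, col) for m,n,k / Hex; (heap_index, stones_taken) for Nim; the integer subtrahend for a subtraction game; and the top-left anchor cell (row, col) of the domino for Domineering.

PV length from [(4,0,0,0)]: 1 ply

p1 X@[(4,0,0,0)]: h0:-1[(3,0,0,0)]-1 h0:-2[(2,0,0,0)]-1 h0:-3[(1,0,0,0)]-1 h0:-4[(0,0,0,0)]+1*
p2 O@[(0,0,0,0)] terminal -1; root [(4,0,0,0)] d4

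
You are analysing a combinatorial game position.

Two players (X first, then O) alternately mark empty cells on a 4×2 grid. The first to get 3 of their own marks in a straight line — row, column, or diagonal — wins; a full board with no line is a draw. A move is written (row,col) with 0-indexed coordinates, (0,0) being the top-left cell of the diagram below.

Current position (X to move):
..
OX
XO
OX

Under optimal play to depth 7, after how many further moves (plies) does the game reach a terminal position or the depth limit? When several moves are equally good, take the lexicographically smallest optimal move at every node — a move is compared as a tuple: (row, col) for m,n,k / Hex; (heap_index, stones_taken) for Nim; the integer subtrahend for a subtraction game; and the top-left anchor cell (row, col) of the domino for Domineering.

PV length from [../OX/XO/OX]: 2 plies

ply 1, X at ../OX/XO/OX | (0,0)=+0→X./OX/XO/OX*; (0,1)=+0→.X/OX/XO/OX
ply 2, O at X./OX/XO/OX | (0,1)=+0→XO/OX/XO/OX*
ply 3: XO/OX/XO/OX is terminal +0 (X); from ../OX/XO/OX depth 7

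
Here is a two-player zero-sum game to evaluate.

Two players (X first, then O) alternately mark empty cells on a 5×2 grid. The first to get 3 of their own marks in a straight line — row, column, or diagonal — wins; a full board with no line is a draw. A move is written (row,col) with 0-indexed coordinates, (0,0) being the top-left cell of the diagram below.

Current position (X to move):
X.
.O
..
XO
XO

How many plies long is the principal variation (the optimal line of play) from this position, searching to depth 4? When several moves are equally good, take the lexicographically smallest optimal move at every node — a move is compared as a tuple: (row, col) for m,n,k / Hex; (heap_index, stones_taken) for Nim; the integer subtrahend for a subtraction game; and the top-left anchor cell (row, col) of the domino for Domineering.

[X./.O/../XO/XO] X move#1: (0,1):-1/XX/.O/../XO/XO, (1,0):-1/X./XO/../XO/XO, (2,0):+1/X./.O/X./XO/XO*, (2,1):+0/X./.O/.X/XO/XO
[X./.O/X./XO/XO] end (terminal -1, O#2); searched X./.O/../XO/XO to 4

PV length from [X./.O/../XO/XO]: 1 ply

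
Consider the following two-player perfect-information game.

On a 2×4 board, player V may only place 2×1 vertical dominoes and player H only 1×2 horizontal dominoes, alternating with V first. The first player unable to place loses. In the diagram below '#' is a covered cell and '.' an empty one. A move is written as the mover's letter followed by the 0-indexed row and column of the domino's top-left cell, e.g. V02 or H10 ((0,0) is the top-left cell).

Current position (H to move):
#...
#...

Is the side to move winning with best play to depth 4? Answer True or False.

ply 1, H at #.../#... | H01=+1→###./#...*; H02=+1→#.##/#...; H11=+1→#.../###.; H12=+1→#.../#.##
ply 2, V at ###./#... | V03=-1→####/#..#*
ply 3, H at ####/#..# | H11=+1→####/####*
ply 4: ####/#### is terminal -1 (V); from #.../#... depth 4

H winning at [#.../#...]: True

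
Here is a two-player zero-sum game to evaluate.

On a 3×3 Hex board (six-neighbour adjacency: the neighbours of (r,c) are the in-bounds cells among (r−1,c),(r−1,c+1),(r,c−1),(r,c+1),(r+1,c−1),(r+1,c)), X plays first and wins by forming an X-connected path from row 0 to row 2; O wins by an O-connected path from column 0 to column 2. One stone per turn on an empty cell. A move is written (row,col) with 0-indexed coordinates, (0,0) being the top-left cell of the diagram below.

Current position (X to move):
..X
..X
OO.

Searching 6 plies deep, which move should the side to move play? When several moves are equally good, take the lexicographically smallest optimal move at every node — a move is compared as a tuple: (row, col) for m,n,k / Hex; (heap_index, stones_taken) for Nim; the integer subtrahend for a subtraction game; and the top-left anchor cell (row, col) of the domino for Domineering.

X's best at [..X/..X/OO.]: (2,2)

[..X/..X/OO.] X move#1: (0,0):-1/X.X/..X/OO., (0,1):-1/.XX/..X/OO., (1,0):-1/..X/X.X/OO., (1,1):-1/..X/.XX/OO., (2,2):+1/..X/..X/OOX*
[..X/..X/OOX] end (terminal -1, O#2); searched ..X/..X/OO. to 6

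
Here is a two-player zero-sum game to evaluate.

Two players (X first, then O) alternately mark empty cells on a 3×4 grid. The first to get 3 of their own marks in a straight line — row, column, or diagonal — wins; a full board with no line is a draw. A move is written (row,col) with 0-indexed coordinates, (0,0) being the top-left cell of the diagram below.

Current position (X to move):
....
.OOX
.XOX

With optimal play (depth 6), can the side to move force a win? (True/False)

[..../.OOX/.XOX] X move#1: (0,0):-1/X.../.OOX/.XOX, (0,1):-1/.X../.OOX/.XOX, (0,2):-1/..X./.OOX/.XOX, (0,3):+1/...X/.OOX/.XOX*, (1,0):-1/..../XOOX/.XOX, (2,0):-1/..../.OOX/XXOX
[...X/.OOX/.XOX] end (terminal -1, O#2); searched ..../.OOX/.XOX to 6

X winning at [..../.OOX/.XOX]: True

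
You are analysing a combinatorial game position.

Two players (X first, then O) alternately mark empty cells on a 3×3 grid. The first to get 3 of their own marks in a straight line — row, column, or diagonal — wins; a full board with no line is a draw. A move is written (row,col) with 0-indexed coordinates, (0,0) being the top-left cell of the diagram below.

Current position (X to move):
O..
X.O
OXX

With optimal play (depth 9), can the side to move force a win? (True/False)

X winning at [O../X.O/OXX]: False

ply 1, X at O../X.O/OXX | (0,1)=+0→OX./X.O/OXX*; (0,2)=+0→O.X/X.O/OXX; (1,1)=+0→O../XXO/OXX
ply 2, O at OX./X.O/OXX | (0,2)=-1→OXO/X.O/OXX; (1,1)=+0→OX./XOO/OXX*
ply 3, X at OX./XOO/OXX | (0,2)=+0→OXX/XOO/OXX*
ply 4: OXX/XOO/OXX is terminal +0 (O); from O../X.O/OXX depth 9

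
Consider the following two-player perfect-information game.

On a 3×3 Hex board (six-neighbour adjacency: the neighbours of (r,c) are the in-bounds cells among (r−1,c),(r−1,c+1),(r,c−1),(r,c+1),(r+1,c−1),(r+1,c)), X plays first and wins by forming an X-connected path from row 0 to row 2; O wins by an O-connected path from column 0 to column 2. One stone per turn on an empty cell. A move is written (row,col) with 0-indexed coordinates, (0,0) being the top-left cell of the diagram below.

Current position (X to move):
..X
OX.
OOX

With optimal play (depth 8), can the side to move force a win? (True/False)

X winning at [..X/OX./OOX]: True

p1 X@[..X/OX./OOX]: (0,0)[X.X/OX./OOX]-1 (0,1)[.XX/OX./OOX]-1 (1,2)[..X/OXX/OOX]+1*
p2 O@[..X/OXX/OOX] terminal -1; root [..X/OX./OOX] d8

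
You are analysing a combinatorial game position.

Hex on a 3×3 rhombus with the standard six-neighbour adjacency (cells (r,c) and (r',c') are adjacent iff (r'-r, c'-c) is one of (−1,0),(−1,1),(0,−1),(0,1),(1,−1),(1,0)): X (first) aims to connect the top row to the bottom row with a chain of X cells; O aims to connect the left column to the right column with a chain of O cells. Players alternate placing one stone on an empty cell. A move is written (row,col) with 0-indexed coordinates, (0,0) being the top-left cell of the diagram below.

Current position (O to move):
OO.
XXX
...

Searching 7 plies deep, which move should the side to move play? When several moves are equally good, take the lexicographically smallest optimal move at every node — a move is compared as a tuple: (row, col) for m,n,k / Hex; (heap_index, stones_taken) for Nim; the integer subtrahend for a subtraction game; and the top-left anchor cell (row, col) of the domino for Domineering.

O's best at [OO./XXX/...]: (0,2)

[OO./XXX/...] O move#1: (0,2):+1/OOO/XXX/...*, (2,0):-1/OO./XXX/O.., (2,1):-1/OO./XXX/.O., (2,2):-1/OO./XXX/..O
[OOO/XXX/...] end (terminal -1, X#2); searched OO./XXX/... to 7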